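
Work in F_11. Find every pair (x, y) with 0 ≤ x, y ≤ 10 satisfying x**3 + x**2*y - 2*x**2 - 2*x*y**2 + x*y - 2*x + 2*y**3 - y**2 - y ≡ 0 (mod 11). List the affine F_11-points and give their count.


Affine F_11-points: {(0, 0), (0, 1), (0, 5), (1, 9), (4, 9), (5, 6), (6, 0), (7, 0), (7, 2), (10, 9)}; count = 10.

For each of the 121 pairs (x, y) ∈ F_11², evaluate f(x, y) mod 11. Record the zeros.
  x = 0: [0↦0, 1↦0, 2↦10, 3↦9, 4↦9, 5↦0, 6↦5, 7↦3, 8↦6, 9↦4, 10↦9]  zeros at y ∈ {0, 1, 5}
  x = 1: [0↦8, 1↦8, 2↦3, 3↦5, 4↦4, 5↦1, 6↦8, 7↦4, 8↦1, 9↦0, 10↦2]  zeros at y ∈ {9}
  x = 2: [0↦7, 1↦9, 2↦2, 3↦9, 4↦9, 5↦3, 6↦3, 7↦10, 8↦3, 9↦5, 10↦6]  zeros at y ∈ ∅
  x = 3: [0↦3, 1↦9, 2↦2, 3↦5, 4↦8, 5↦1, 6↦7, 7↦5, 8↦7, 9↦3, 10↦5]  zeros at y ∈ ∅
  x = 4: [0↦2, 1↦3, 2↦9, 3↦10, 4↦7, 5↦1, 6↦4, 7↦6, 8↦8, 9↦0, 10↦5]  zeros at y ∈ {9}
  x = 5: [0↦10, 1↦8, 2↦7, 3↦8, 4↦1, 5↦9, 6↦0, 7↦8, 8↦1, 9↦2, 10↦1]  zeros at y ∈ {6}
  x = 6: [0↦0, 1↦8, 2↦2, 3↦5, 4↦7, 5↦9, 6↦1, 7↦6, 8↦3, 9↦4, 10↦10]  zeros at y ∈ {0}
  x = 7: [0↦0, 1↦9, 2↦0, 3↦7, 4↦9, 5↦7, 6↦2, 7↦6, 8↦9, 9↦1, 10↦5]  zeros at y ∈ {0, 2}
  x = 8: [0↦5, 1↦6, 2↦7, 3↦9, 4↦2, 5↦9, 6↦9, 7↦3, 8↦3, 9↦10, 10↦3]  zeros at y ∈ ∅
  x = 9: [0↦10, 1↦5, 2↦7, 3↦6, 4↦3, 5↦10, 6↦6, 7↦3, 8↦2, 9↦4, 10↦10]  zeros at y ∈ ∅
  x = 10: [0↦10, 1↦1, 2↦6, 3↦4, 4↦7, 5↦5, 6↦10, 7↦1, 8↦1, 9↦0, 10↦10]  zeros at y ∈ {9}
Collecting zeros: affine points = {(0, 0), (0, 1), (0, 5), (1, 9), (4, 9), (5, 6), (6, 0), (7, 0), (7, 2), (10, 9)}.
Total count |C(F_11)_aff| = 10.


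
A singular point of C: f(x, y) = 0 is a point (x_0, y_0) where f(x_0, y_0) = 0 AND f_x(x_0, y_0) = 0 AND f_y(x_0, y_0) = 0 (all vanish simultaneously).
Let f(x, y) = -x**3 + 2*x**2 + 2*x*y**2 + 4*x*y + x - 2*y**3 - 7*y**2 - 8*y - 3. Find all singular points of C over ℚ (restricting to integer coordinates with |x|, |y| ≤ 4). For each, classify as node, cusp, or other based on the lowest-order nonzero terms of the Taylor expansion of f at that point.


Singular points: {(1, -1)}; classification: node.

Compute partial derivatives:
  f_x = -3*x**2 + 4*x + 2*y**2 + 4*y + 1.
  f_y = 4*x*y + 4*x - 6*y**2 - 14*y - 8.
Scan x_0 ∈ {−4, ..., 4}. For each x_0, f_y(x_0, y) is a polynomial in y; find its integer roots y ∈ {−4, ..., 4}, then test f_x and f at those candidates.
  x = -4: f_y(-4, y) = -6*y**2 - 30*y - 24; vanishes at y ∈ {-4, -1}. (-4, -4): f_x = -47 ≠ 0; (-4, -1): f_x = -65 ≠ 0.
  x = -3: f_y(-3, y) = -6*y**2 - 26*y - 20; vanishes at y ∈ {-1}. (-3, -1): f_x = -40 ≠ 0.
  x = -2: f_y(-2, y) = -6*y**2 - 22*y - 16; vanishes at y ∈ {-1}. (-2, -1): f_x = -21 ≠ 0.
  x = -1: f_y(-1, y) = -6*y**2 - 18*y - 12; vanishes at y ∈ {-2, -1}. (-1, -2): f_x = -6 ≠ 0; (-1, -1): f_x = -8 ≠ 0.
  x = 0: f_y(0, y) = -6*y**2 - 14*y - 8; vanishes at y ∈ {-1}. (0, -1): f_x = -1 ≠ 0.
  x = 1: f_y(1, y) = -6*y**2 - 10*y - 4; vanishes at y ∈ {-1}. (1, -1): f_x = 0, f = 0 — SINGULAR.
  x = 2: f_y(2, y) = -6*y**2 - 6*y; vanishes at y ∈ {-1, 0}. (2, -1): f_x = -5 ≠ 0; (2, 0): f_x = -3 ≠ 0.
  x = 3: f_y(3, y) = -6*y**2 - 2*y + 4; vanishes at y ∈ {-1}. (3, -1): f_x = -16 ≠ 0.
  x = 4: f_y(4, y) = -6*y**2 + 2*y + 8; vanishes at y ∈ {-1}. (4, -1): f_x = -33 ≠ 0.
Only singular point on the grid: (1, -1).
Classify: substitute x = 1 + u, y = -1 + v and expand: f = -u**3 - u**2 + 2*u*v**2 - 2*v**3 + v**2.
No constant or linear terms (consistent with a singular point). Quadratic part: -u**2 + v**2. Cubic part: -u**3 + 2*u*v**2 - 2*v**3.
The quadratic part v**2 - u**2 = (v − u)(v + u) splits into two distinct linear factors, so there are two distinct tangent lines y − -1 = ±(x − 1) — this is a node (ordinary double point).
Classification: node.


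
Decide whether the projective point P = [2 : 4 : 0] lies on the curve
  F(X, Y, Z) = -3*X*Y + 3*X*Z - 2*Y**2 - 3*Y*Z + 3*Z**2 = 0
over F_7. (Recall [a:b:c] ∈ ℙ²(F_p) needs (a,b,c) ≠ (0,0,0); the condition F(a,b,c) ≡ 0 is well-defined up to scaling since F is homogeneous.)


F(2,4,0) ≡ 0 (mod 7); P is on the curve.

Evaluate F(2, 4, 0) term-by-term (mod 7).
  -3*X*Y ↦ -3·2·4·1 = -24
  3*X*Z ↦ 3·2·1·0 = 0
  -2*Y**2 ↦ -2·1·16·1 = -32
  -3*Y*Z ↦ -3·1·4·0 = 0
  3*Z**2 ↦ 3·1·1·0 = 0
Sum: F(2, 4, 0) = (-24) + (0) + (-32) + (0) + (0) = -56.
Reducing mod 7: -56 ≡ 0 (mod 7).
Since F(a, b, c) ≡ 0 (mod 7), P lies on the curve.


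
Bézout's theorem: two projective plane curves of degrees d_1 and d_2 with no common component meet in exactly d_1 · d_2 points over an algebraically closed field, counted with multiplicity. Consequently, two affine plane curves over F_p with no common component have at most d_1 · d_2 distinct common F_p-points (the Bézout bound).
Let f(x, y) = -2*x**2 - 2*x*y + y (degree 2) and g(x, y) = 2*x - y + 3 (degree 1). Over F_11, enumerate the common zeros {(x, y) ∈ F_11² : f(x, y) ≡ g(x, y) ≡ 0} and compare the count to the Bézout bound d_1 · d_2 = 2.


Common zeros: {(7, 6)}; count = 1; Bézout bound = 2.

deg(f) = 2, deg(g) = 1, so Bézout bound = 2.
Scan x ∈ F_11. For each x, list the y ∈ F_11 with f(x, y) ≡ 0 and those with g(x, y) ≡ 0 (mod 11); the common zeros in that column are the intersection.
  x = 0: f ≡ 0 at y ∈ {0}; g ≡ 0 at y ∈ {3}; common: ∅.
  x = 1: f ≡ 0 at y ∈ {9}; g ≡ 0 at y ∈ {5}; common: ∅.
  x = 2: f ≡ 0 at y ∈ {1}; g ≡ 0 at y ∈ {7}; common: ∅.
  x = 3: f ≡ 0 at y ∈ {3}; g ≡ 0 at y ∈ {9}; common: ∅.
  x = 4: f ≡ 0 at y ∈ {8}; g ≡ 0 at y ∈ {0}; common: ∅.
  x = 5: f ≡ 0 at y ∈ {3}; g ≡ 0 at y ∈ {2}; common: ∅.
  x = 6: f ≡ 0 at y ∈ ∅; g ≡ 0 at y ∈ {4}; common: ∅.
  x = 7: f ≡ 0 at y ∈ {6}; g ≡ 0 at y ∈ {6}; common: {6}.
  x = 8: f ≡ 0 at y ∈ {1}; g ≡ 0 at y ∈ {8}; common: ∅.
  x = 9: f ≡ 0 at y ∈ {6}; g ≡ 0 at y ∈ {10}; common: ∅.
  x = 10: f ≡ 0 at y ∈ {8}; g ≡ 0 at y ∈ {1}; common: ∅.
Collecting: common zeros = {(7, 6)}, so the count is 1.
Comparison with the Bézout bound: 1 ≤ 2 = deg(f)·deg(g), as expected for curves with no common component (the affine F_11-count falls short of the bound because intersections may lie at infinity, over extension fields, or carry multiplicity).


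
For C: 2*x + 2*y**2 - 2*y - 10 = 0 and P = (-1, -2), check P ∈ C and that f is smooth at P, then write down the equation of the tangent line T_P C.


Tangent line at P: 2*x - 10*y - 18 = 0.

Step 1: f(-1, -2) = 0, so P lies on C.
Step 2: partial derivatives
  f_x(x, y) = 2, f_y(x, y) = 4*y - 2.
  f_x(P) = 2, f_y(P) = -10 (gradient nonzero, so P is smooth).
Step 3: tangent line at P: 2·(x − -1) + -10·(y − -2) = 0.
Expanding: 2*x - 10*y - 18 = 0.


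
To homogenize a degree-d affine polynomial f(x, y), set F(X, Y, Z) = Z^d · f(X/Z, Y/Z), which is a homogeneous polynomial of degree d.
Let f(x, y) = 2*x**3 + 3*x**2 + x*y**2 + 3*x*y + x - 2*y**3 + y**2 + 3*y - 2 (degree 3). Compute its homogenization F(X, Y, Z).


F(X, Y, Z) = 2*X**3 + 3*X**2*Z + X*Y**2 + 3*X*Y*Z + X*Z**2 - 2*Y**3 + Y**2*Z + 3*Y*Z**2 - 2*Z**3

deg(f) = 3.
Substitute x = X/Z, y = Y/Z into f, then multiply by Z^3.
  monomial 2·x^3·y^0 ↦ 2·X^3·Y^0·Z^0.
  monomial 3·x^2·y^0 ↦ 3·X^2·Y^0·Z^1.
  monomial 1·x^1·y^2 ↦ 1·X^1·Y^2·Z^0.
  monomial 3·x^1·y^1 ↦ 3·X^1·Y^1·Z^1.
  monomial 1·x^1·y^0 ↦ 1·X^1·Y^0·Z^2.
  monomial -2·x^0·y^3 ↦ -2·X^0·Y^3·Z^0.
  monomial 1·x^0·y^2 ↦ 1·X^0·Y^2·Z^1.
  monomial 3·x^0·y^1 ↦ 3·X^0·Y^1·Z^2.
  monomial -2·x^0·y^0 ↦ -2·X^0·Y^0·Z^3.
Collecting: F(X, Y, Z) = 2*X**3 + 3*X**2*Z + X*Y**2 + 3*X*Y*Z + X*Z**2 - 2*Y**3 + Y**2*Z + 3*Y*Z**2 - 2*Z**3.


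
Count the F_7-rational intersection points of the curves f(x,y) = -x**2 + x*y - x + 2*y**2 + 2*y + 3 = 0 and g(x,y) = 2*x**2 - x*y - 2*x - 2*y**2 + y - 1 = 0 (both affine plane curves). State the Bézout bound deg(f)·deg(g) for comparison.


Common zeros: {(4, 5)}; count = 1; Bézout bound = 4.

deg(f) = 2, deg(g) = 2, so Bézout bound = 4.
Scan x ∈ F_7. For each x, list the y ∈ F_7 with f(x, y) ≡ 0 and those with g(x, y) ≡ 0 (mod 7); the common zeros in that column are the intersection.
  x = 0: f ≡ 0 at y ∈ {1, 5}; g ≡ 0 at y ∈ {2}; common: ∅.
  x = 1: f ≡ 0 at y ∈ {3, 6}; g ≡ 0 at y ∈ ∅; common: ∅.
  x = 2: f ≡ 0 at y ∈ ∅; g ≡ 0 at y ∈ {1, 2}; common: ∅.
  x = 3: f ≡ 0 at y ∈ ∅; g ≡ 0 at y ∈ {1, 5}; common: ∅.
  x = 4: f ≡ 0 at y ∈ {5, 6}; g ≡ 0 at y ∈ {4, 5}; common: {5}.
  x = 5: f ≡ 0 at y ∈ ∅; g ≡ 0 at y ∈ ∅; common: ∅.
  x = 6: f ≡ 0 at y ∈ ∅; g ≡ 0 at y ∈ {4}; common: ∅.
Collecting: common zeros = {(4, 5)}, so the count is 1.
Comparison with the Bézout bound: 1 ≤ 4 = deg(f)·deg(g), as expected for curves with no common component (the affine F_7-count falls short of the bound because intersections may lie at infinity, over extension fields, or carry multiplicity).


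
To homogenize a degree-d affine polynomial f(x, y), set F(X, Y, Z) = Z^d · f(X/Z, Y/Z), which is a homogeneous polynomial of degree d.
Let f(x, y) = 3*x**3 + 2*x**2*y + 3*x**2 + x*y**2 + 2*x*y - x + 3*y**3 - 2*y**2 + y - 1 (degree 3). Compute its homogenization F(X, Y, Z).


F(X, Y, Z) = 3*X**3 + 2*X**2*Y + 3*X**2*Z + X*Y**2 + 2*X*Y*Z - X*Z**2 + 3*Y**3 - 2*Y**2*Z + Y*Z**2 - Z**3

deg(f) = 3.
Substitute x = X/Z, y = Y/Z into f, then multiply by Z^3.
  monomial 3·x^3·y^0 ↦ 3·X^3·Y^0·Z^0.
  monomial 2·x^2·y^1 ↦ 2·X^2·Y^1·Z^0.
  monomial 3·x^2·y^0 ↦ 3·X^2·Y^0·Z^1.
  monomial 1·x^1·y^2 ↦ 1·X^1·Y^2·Z^0.
  monomial 2·x^1·y^1 ↦ 2·X^1·Y^1·Z^1.
  monomial -1·x^1·y^0 ↦ -1·X^1·Y^0·Z^2.
  monomial 3·x^0·y^3 ↦ 3·X^0·Y^3·Z^0.
  monomial -2·x^0·y^2 ↦ -2·X^0·Y^2·Z^1.
  monomial 1·x^0·y^1 ↦ 1·X^0·Y^1·Z^2.
  monomial -1·x^0·y^0 ↦ -1·X^0·Y^0·Z^3.
Collecting: F(X, Y, Z) = 3*X**3 + 2*X**2*Y + 3*X**2*Z + X*Y**2 + 2*X*Y*Z - X*Z**2 + 3*Y**3 - 2*Y**2*Z + Y*Z**2 - Z**3.


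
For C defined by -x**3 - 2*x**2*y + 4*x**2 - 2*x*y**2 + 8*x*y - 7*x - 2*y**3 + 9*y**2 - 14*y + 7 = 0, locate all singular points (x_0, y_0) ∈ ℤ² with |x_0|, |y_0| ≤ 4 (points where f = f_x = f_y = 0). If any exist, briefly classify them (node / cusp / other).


Singular points: {(1, 1)}; classification: node.

Compute partial derivatives:
  f_x = -3*x**2 - 4*x*y + 8*x - 2*y**2 + 8*y - 7.
  f_y = -2*x**2 - 4*x*y + 8*x - 6*y**2 + 18*y - 14.
Scan x_0 ∈ {−4, ..., 4}. For each x_0, f_y(x_0, y) is a polynomial in y; find its integer roots y ∈ {−4, ..., 4}, then test f_x and f at those candidates.
  x = -4: f_y(-4, y) = -6*y**2 + 34*y - 78; no integer root y with |y| ≤ 4.
  x = -3: f_y(-3, y) = -6*y**2 + 30*y - 56; no integer root y with |y| ≤ 4.
  x = -2: f_y(-2, y) = -6*y**2 + 26*y - 38; no integer root y with |y| ≤ 4.
  x = -1: f_y(-1, y) = -6*y**2 + 22*y - 24; no integer root y with |y| ≤ 4.
  x = 0: f_y(0, y) = -6*y**2 + 18*y - 14; no integer root y with |y| ≤ 4.
  x = 1: f_y(1, y) = -6*y**2 + 14*y - 8; vanishes at y ∈ {1}. (1, 1): f_x = 0, f = 0 — SINGULAR.
  x = 2: f_y(2, y) = -6*y**2 + 10*y - 6; no integer root y with |y| ≤ 4.
  x = 3: f_y(3, y) = -6*y**2 + 6*y - 8; no integer root y with |y| ≤ 4.
  x = 4: f_y(4, y) = -6*y**2 + 2*y - 14; no integer root y with |y| ≤ 4.
Only singular point on the grid: (1, 1).
Classify: substitute x = 1 + u, y = 1 + v and expand: f = -u**3 - 2*u**2*v - u**2 - 2*u*v**2 - 2*v**3 + v**2.
No constant or linear terms (consistent with a singular point). Quadratic part: -u**2 + v**2. Cubic part: -u**3 - 2*u**2*v - 2*u*v**2 - 2*v**3.
The quadratic part v**2 - u**2 = (v − u)(v + u) splits into two distinct linear factors, so there are two distinct tangent lines y − 1 = ±(x − 1) — this is a node (ordinary double point).
Classification: node.


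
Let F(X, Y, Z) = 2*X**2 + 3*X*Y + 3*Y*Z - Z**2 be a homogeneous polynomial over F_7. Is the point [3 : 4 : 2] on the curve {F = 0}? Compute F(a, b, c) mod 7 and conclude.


F(3,4,2) ≡ 4 (mod 7); P is NOT on the curve.

Evaluate F(3, 4, 2) term-by-term (mod 7).
  2*X**2 ↦ 2·9·1·1 = 18
  3*X*Y ↦ 3·3·4·1 = 36
  3*Y*Z ↦ 3·1·4·2 = 24
  -Z**2 ↦ -1·1·1·4 = -4
Sum: F(3, 4, 2) = (18) + (36) + (24) + (-4) = 74.
Reducing mod 7: 74 ≡ 4 (mod 7).
Since F(a, b, c) ≡ 4 ≠ 0 (mod 7), P does NOT lie on the curve.


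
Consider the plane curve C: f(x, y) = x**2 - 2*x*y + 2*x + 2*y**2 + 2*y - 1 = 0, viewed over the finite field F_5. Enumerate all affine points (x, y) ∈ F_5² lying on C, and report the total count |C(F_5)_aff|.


Affine F_5-points: {(1, 2), (1, 3), (3, 3), (3, 4)}; count = 4.

For each of the 25 pairs (x, y) ∈ F_5², evaluate f(x, y) mod 5. Record the zeros.
  x = 0: [0↦4, 1↦3, 2↦1, 3↦3, 4↦4]  zeros at y ∈ ∅
  x = 1: [0↦2, 1↦4, 2↦0, 3↦0, 4↦4]  zeros at y ∈ {2, 3}
  x = 2: [0↦2, 1↦2, 2↦1, 3↦4, 4↦1]  zeros at y ∈ ∅
  x = 3: [0↦4, 1↦2, 2↦4, 3↦0, 4↦0]  zeros at y ∈ {3, 4}
  x = 4: [0↦3, 1↦4, 2↦4, 3↦3, 4↦1]  zeros at y ∈ ∅
Collecting zeros: affine points = {(1, 2), (1, 3), (3, 3), (3, 4)}.
Total count |C(F_5)_aff| = 4.


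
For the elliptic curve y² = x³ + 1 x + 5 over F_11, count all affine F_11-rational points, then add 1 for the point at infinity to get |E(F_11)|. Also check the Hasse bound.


Affine points = {(0, 4), (0, 7), (2, 2), (2, 9), (5, 5), (5, 6), (7, 5), (7, 6), (10, 5), (10, 6)}; affine count = 10; |E(F_11)| = 11.

Discriminant check: Δ ∝ 4a³ + 27b² = 4·1³ + 27·5² = 4·1 + 27·25 ≡ 8 (mod 11). Nonzero ⇒ E is nonsingular.
For each x ∈ F_11, compute rhs = x³ + 1·x + 5 mod 11, then count y ∈ F_11 with y² ≡ rhs.
  x = 0: rhs = 5, matching y values: 4, 7 (2 points).
  x = 1: rhs = 7, matching y values: none (0 points).
  x = 2: rhs = 4, matching y values: 2, 9 (2 points).
  x = 3: rhs = 2, matching y values: none (0 points).
  x = 4: rhs = 7, matching y values: none (0 points).
  x = 5: rhs = 3, matching y values: 5, 6 (2 points).
  x = 6: rhs = 7, matching y values: none (0 points).
  x = 7: rhs = 3, matching y values: 5, 6 (2 points).
  x = 8: rhs = 8, matching y values: none (0 points).
  x = 9: rhs = 6, matching y values: none (0 points).
  x = 10: rhs = 3, matching y values: 5, 6 (2 points).
Total affine count: 10.
Full point count |E(F_11)| = 10 + 1 = 11.
Hasse bound: |11 − (11+1)| = |-1| = 1 ≤ 2√11 ≈ 6.6332 ✓.


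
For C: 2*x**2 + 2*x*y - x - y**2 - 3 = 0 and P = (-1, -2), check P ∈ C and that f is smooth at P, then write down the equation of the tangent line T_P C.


Tangent line at P: -9*x + 2*y - 5 = 0.

Step 1: f(-1, -2) = 0, so P lies on C.
Step 2: partial derivatives
  f_x(x, y) = 4*x + 2*y - 1, f_y(x, y) = 2*x - 2*y.
  f_x(P) = -9, f_y(P) = 2 (gradient nonzero, so P is smooth).
Step 3: tangent line at P: -9·(x − -1) + 2·(y − -2) = 0.
Expanding: -9*x + 2*y - 5 = 0.


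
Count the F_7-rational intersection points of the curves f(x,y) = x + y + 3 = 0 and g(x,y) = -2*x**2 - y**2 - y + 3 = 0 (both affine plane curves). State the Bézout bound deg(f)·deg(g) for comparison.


Common zeros: ∅; count = 0; Bézout bound = 2.

deg(f) = 1, deg(g) = 2, so Bézout bound = 2.
Scan x ∈ F_7. For each x, list the y ∈ F_7 with f(x, y) ≡ 0 and those with g(x, y) ≡ 0 (mod 7); the common zeros in that column are the intersection.
  x = 0: f ≡ 0 at y ∈ {4}; g ≡ 0 at y ∈ ∅; common: ∅.
  x = 1: f ≡ 0 at y ∈ {3}; g ≡ 0 at y ∈ ∅; common: ∅.
  x = 2: f ≡ 0 at y ∈ {2}; g ≡ 0 at y ∈ {1, 5}; common: ∅.
  x = 3: f ≡ 0 at y ∈ {1}; g ≡ 0 at y ∈ {2, 4}; common: ∅.
  x = 4: f ≡ 0 at y ∈ {0}; g ≡ 0 at y ∈ {2, 4}; common: ∅.
  x = 5: f ≡ 0 at y ∈ {6}; g ≡ 0 at y ∈ {1, 5}; common: ∅.
  x = 6: f ≡ 0 at y ∈ {5}; g ≡ 0 at y ∈ ∅; common: ∅.
Collecting: common zeros = ∅, so the count is 0.
Comparison with the Bézout bound: 0 ≤ 2 = deg(f)·deg(g), as expected for curves with no common component (the affine F_7-count falls short of the bound because intersections may lie at infinity, over extension fields, or carry multiplicity).


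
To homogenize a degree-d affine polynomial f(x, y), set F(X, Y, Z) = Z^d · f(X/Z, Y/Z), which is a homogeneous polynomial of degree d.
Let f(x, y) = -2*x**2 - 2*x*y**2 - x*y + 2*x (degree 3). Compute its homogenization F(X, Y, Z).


F(X, Y, Z) = -2*X**2*Z - 2*X*Y**2 - X*Y*Z + 2*X*Z**2

deg(f) = 3.
Substitute x = X/Z, y = Y/Z into f, then multiply by Z^3.
  monomial -2·x^2·y^0 ↦ -2·X^2·Y^0·Z^1.
  monomial -2·x^1·y^2 ↦ -2·X^1·Y^2·Z^0.
  monomial -1·x^1·y^1 ↦ -1·X^1·Y^1·Z^1.
  monomial 2·x^1·y^0 ↦ 2·X^1·Y^0·Z^2.
Collecting: F(X, Y, Z) = -2*X**2*Z - 2*X*Y**2 - X*Y*Z + 2*X*Z**2.


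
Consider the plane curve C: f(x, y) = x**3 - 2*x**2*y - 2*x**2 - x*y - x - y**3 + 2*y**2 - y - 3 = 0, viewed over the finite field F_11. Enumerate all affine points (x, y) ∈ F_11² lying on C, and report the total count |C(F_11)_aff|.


Affine F_11-points: {(2, 9), (3, 7), (4, 1), (4, 6), (5, 3), (8, 2), (9, 4), (10, 7), (10, 10)}; count = 9.

For each of the 121 pairs (x, y) ∈ F_11², evaluate f(x, y) mod 11. Record the zeros.
  x = 0: [0↦8, 1↦8, 2↦6, 3↦7, 4↦5, 5↦5, 6↦1, 7↦9, 8↦1, 9↦4, 10↦1]  zeros at y ∈ ∅
  x = 1: [0↦6, 1↦3, 2↦9, 3↦7, 4↦2, 5↦10, 6↦3, 7↦8, 8↦8, 9↦8, 10↦2]  zeros at y ∈ ∅
  x = 2: [0↦6, 1↦7, 2↦6, 3↦8, 4↦7, 5↦8, 6↦5, 7↦3, 8↦7, 9↦0, 10↦9]  zeros at y ∈ {9}
  x = 3: [0↦3, 1↦4, 2↦3, 3↦5, 4↦4, 5↦5, 6↦2, 7↦0, 8↦4, 9↦8, 10↦6]  zeros at y ∈ {7}
  x = 4: [0↦3, 1↦0, 2↦6, 3↦4, 4↦10, 5↦7, 6↦0, 7↦5, 8↦5, 9↦5, 10↦10]  zeros at y ∈ {1, 6}
  x = 5: [0↦1, 1↦1, 2↦10, 3↦0, 4↦9, 5↦9, 6↦5, 7↦2, 8↦5, 9↦8, 10↦5]  zeros at y ∈ {3}
  x = 6: [0↦3, 1↦2, 2↦10, 3↦10, 4↦7, 5↦6, 6↦1, 7↦8, 8↦10, 9↦1, 10↦8]  zeros at y ∈ ∅
  x = 7: [0↦4, 1↦9, 2↦1, 3↦7, 4↦10, 5↦4, 6↦5, 7↦7, 8↦4, 9↦1, 10↦3]  zeros at y ∈ ∅
  x = 8: [0↦10, 1↦6, 2↦0, 3↦8, 4↦2, 5↦9, 6↦1, 7↦5, 8↦4, 9↦3, 10↦7]  zeros at y ∈ {2}
  x = 9: [0↦5, 1↦10, 2↦2, 3↦8, 4↦0, 5↦5, 6↦6, 7↦8, 8↦5, 9↦2, 10↦4]  zeros at y ∈ {4}
  x = 10: [0↦6, 1↦5, 2↦2, 3↦2, 4↦10, 5↦9, 6↦4, 7↦0, 8↦2, 9↦4, 10↦0]  zeros at y ∈ {7, 10}
Collecting zeros: affine points = {(2, 9), (3, 7), (4, 1), (4, 6), (5, 3), (8, 2), (9, 4), (10, 7), (10, 10)}.
Total count |C(F_11)_aff| = 9.


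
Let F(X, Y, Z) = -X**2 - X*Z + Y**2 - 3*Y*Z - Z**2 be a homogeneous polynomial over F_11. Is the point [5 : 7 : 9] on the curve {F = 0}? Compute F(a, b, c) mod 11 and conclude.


F(5,7,9) ≡ 6 (mod 11); P is NOT on the curve.

Evaluate F(5, 7, 9) term-by-term (mod 11).
  -X**2 ↦ -1·25·1·1 = -25
  -X*Z ↦ -1·5·1·9 = -45
  Y**2 ↦ 1·1·49·1 = 49
  -3*Y*Z ↦ -3·1·7·9 = -189
  -Z**2 ↦ -1·1·1·81 = -81
Sum: F(5, 7, 9) = (-25) + (-45) + (49) + (-189) + (-81) = -291.
Reducing mod 11: -291 ≡ 6 (mod 11).
Since F(a, b, c) ≡ 6 ≠ 0 (mod 11), P does NOT lie on the curve.


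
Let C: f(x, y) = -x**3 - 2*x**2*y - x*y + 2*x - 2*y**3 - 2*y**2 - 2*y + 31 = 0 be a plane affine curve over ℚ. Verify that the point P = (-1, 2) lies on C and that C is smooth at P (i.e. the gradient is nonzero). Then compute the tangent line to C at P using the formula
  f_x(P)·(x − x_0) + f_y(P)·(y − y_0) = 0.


Tangent line at P: 5*x - 35*y + 75 = 0.

Step 1: f(-1, 2) = 0, so P lies on C.
Step 2: partial derivatives
  f_x(x, y) = -3*x**2 - 4*x*y - y + 2, f_y(x, y) = -2*x**2 - x - 6*y**2 - 4*y - 2.
  f_x(P) = 5, f_y(P) = -35 (gradient nonzero, so P is smooth).
Step 3: tangent line at P: 5·(x − -1) + -35·(y − 2) = 0.
Expanding: 5*x - 35*y + 75 = 0.


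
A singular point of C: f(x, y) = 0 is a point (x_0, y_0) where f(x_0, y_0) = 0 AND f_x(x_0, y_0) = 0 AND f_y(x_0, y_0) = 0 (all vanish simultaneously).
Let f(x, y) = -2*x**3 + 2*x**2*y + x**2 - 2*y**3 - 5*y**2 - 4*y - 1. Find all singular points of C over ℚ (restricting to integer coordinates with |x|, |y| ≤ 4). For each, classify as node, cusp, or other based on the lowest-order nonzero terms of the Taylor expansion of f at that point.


Singular points: {(0, -1)}; classification: node.

Compute partial derivatives:
  f_x = -6*x**2 + 4*x*y + 2*x.
  f_y = 2*x**2 - 6*y**2 - 10*y - 4.
Scan x_0 ∈ {−4, ..., 4}. For each x_0, f_y(x_0, y) is a polynomial in y; find its integer roots y ∈ {−4, ..., 4}, then test f_x and f at those candidates.
  x = -4: f_y(-4, y) = -6*y**2 - 10*y + 28; no integer root y with |y| ≤ 4.
  x = -3: f_y(-3, y) = -6*y**2 - 10*y + 14; no integer root y with |y| ≤ 4.
  x = -2: f_y(-2, y) = -6*y**2 - 10*y + 4; vanishes at y ∈ {-2}. (-2, -2): f_x = -12 ≠ 0.
  x = -1: f_y(-1, y) = -6*y**2 - 10*y - 2; no integer root y with |y| ≤ 4.
  x = 0: f_y(0, y) = -6*y**2 - 10*y - 4; vanishes at y ∈ {-1}. (0, -1): f_x = 0, f = 0 — SINGULAR.
  x = 1: f_y(1, y) = -6*y**2 - 10*y - 2; no integer root y with |y| ≤ 4.
  x = 2: f_y(2, y) = -6*y**2 - 10*y + 4; vanishes at y ∈ {-2}. (2, -2): f_x = -36 ≠ 0.
  x = 3: f_y(3, y) = -6*y**2 - 10*y + 14; no integer root y with |y| ≤ 4.
  x = 4: f_y(4, y) = -6*y**2 - 10*y + 28; no integer root y with |y| ≤ 4.
Only singular point on the grid: (0, -1).
Classify: substitute x = 0 + u, y = -1 + v and expand: f = -2*u**3 + 2*u**2*v - u**2 - 2*v**3 + v**2.
No constant or linear terms (consistent with a singular point). Quadratic part: -u**2 + v**2. Cubic part: -2*u**3 + 2*u**2*v - 2*v**3.
The quadratic part v**2 - u**2 = (v − u)(v + u) splits into two distinct linear factors, so there are two distinct tangent lines y − -1 = ±(x − 0) — this is a node (ordinary double point).
Classification: node.


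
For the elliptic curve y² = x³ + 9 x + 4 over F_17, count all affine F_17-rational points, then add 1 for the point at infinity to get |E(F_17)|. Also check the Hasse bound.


Affine points = {(0, 2), (0, 15), (2, 8), (2, 9), (4, 6), (4, 11), (5, 2), (5, 15), (6, 6), (6, 11), (7, 6), (7, 11), (9, 7), (9, 10), (12, 2), (12, 15), (14, 1), (14, 16)}; affine count = 18; |E(F_17)| = 19.

Discriminant check: Δ ∝ 4a³ + 27b² = 4·9³ + 27·4² = 4·729 + 27·16 ≡ 16 (mod 17). Nonzero ⇒ E is nonsingular.
For each x ∈ F_17, compute rhs = x³ + 9·x + 4 mod 17, then count y ∈ F_17 with y² ≡ rhs.
  x = 0: rhs = 4, matching y values: 2, 15 (2 points).
  x = 1: rhs = 14, matching y values: none (0 points).
  x = 2: rhs = 13, matching y values: 8, 9 (2 points).
  x = 3: rhs = 7, matching y values: none (0 points).
  x = 4: rhs = 2, matching y values: 6, 11 (2 points).
  x = 5: rhs = 4, matching y values: 2, 15 (2 points).
  x = 6: rhs = 2, matching y values: 6, 11 (2 points).
  x = 7: rhs = 2, matching y values: 6, 11 (2 points).
  x = 8: rhs = 10, matching y values: none (0 points).
  x = 9: rhs = 15, matching y values: 7, 10 (2 points).
  x = 10: rhs = 6, matching y values: none (0 points).
  x = 11: rhs = 6, matching y values: none (0 points).
  x = 12: rhs = 4, matching y values: 2, 15 (2 points).
  x = 13: rhs = 6, matching y values: none (0 points).
  x = 14: rhs = 1, matching y values: 1, 16 (2 points).
  x = 15: rhs = 12, matching y values: none (0 points).
  x = 16: rhs = 11, matching y values: none (0 points).
Total affine count: 18.
Full point count |E(F_17)| = 18 + 1 = 19.
Hasse bound: |19 − (17+1)| = |1| = 1 ≤ 2√17 ≈ 8.2462 ✓.


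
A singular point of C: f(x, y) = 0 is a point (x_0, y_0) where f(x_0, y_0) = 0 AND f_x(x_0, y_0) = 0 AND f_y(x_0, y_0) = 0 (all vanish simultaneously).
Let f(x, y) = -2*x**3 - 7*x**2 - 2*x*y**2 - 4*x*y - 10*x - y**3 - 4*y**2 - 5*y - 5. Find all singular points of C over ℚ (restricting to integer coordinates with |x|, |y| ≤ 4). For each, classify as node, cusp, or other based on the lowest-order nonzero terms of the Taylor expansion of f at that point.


Singular points: {(-1, -1)}; classification: node.

Compute partial derivatives:
  f_x = -6*x**2 - 14*x - 2*y**2 - 4*y - 10.
  f_y = -4*x*y - 4*x - 3*y**2 - 8*y - 5.
Scan x_0 ∈ {−4, ..., 4}. For each x_0, f_y(x_0, y) is a polynomial in y; find its integer roots y ∈ {−4, ..., 4}, then test f_x and f at those candidates.
  x = -4: f_y(-4, y) = -3*y**2 + 8*y + 11; vanishes at y ∈ {-1}. (-4, -1): f_x = -48 ≠ 0.
  x = -3: f_y(-3, y) = -3*y**2 + 4*y + 7; vanishes at y ∈ {-1}. (-3, -1): f_x = -20 ≠ 0.
  x = -2: f_y(-2, y) = 3 - 3*y**2; vanishes at y ∈ {-1, 1}. (-2, -1): f_x = -4 ≠ 0; (-2, 1): f_x = -12 ≠ 0.
  x = -1: f_y(-1, y) = -3*y**2 - 4*y - 1; vanishes at y ∈ {-1}. (-1, -1): f_x = 0, f = 0 — SINGULAR.
  x = 0: f_y(0, y) = -3*y**2 - 8*y - 5; vanishes at y ∈ {-1}. (0, -1): f_x = -8 ≠ 0.
  x = 1: f_y(1, y) = -3*y**2 - 12*y - 9; vanishes at y ∈ {-3, -1}. (1, -3): f_x = -36 ≠ 0; (1, -1): f_x = -28 ≠ 0.
  x = 2: f_y(2, y) = -3*y**2 - 16*y - 13; vanishes at y ∈ {-1}. (2, -1): f_x = -60 ≠ 0.
  x = 3: f_y(3, y) = -3*y**2 - 20*y - 17; vanishes at y ∈ {-1}. (3, -1): f_x = -104 ≠ 0.
  x = 4: f_y(4, y) = -3*y**2 - 24*y - 21; vanishes at y ∈ {-1}. (4, -1): f_x = -160 ≠ 0.
Only singular point on the grid: (-1, -1).
Classify: substitute x = -1 + u, y = -1 + v and expand: f = -2*u**3 - u**2 - 2*u*v**2 - v**3 + v**2.
No constant or linear terms (consistent with a singular point). Quadratic part: -u**2 + v**2. Cubic part: -2*u**3 - 2*u*v**2 - v**3.
The quadratic part v**2 - u**2 = (v − u)(v + u) splits into two distinct linear factors, so there are two distinct tangent lines y − -1 = ±(x − -1) — this is a node (ordinary double point).
Classification: node.


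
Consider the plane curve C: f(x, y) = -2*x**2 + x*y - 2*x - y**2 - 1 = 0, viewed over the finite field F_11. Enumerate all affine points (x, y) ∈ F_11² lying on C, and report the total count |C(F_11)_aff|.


Affine F_11-points: {(1, 3), (1, 9), (5, 2), (5, 3), (6, 2), (6, 4), (7, 8), (7, 10), (8, 9), (8, 10)}; count = 10.

For each of the 121 pairs (x, y) ∈ F_11², evaluate f(x, y) mod 11. Record the zeros.
  x = 0: [0↦10, 1↦9, 2↦6, 3↦1, 4↦5, 5↦7, 6↦7, 7↦5, 8↦1, 9↦6, 10↦9]  zeros at y ∈ ∅
  x = 1: [0↦6, 1↦6, 2↦4, 3↦0, 4↦5, 5↦8, 6↦9, 7↦8, 8↦5, 9↦0, 10↦4]  zeros at y ∈ {3, 9}
  x = 2: [0↦9, 1↦10, 2↦9, 3↦6, 4↦1, 5↦5, 6↦7, 7↦7, 8↦5, 9↦1, 10↦6]  zeros at y ∈ ∅
  x = 3: [0↦8, 1↦10, 2↦10, 3↦8, 4↦4, 5↦9, 6↦1, 7↦2, 8↦1, 9↦9, 10↦4]  zeros at y ∈ ∅
  x = 4: [0↦3, 1↦6, 2↦7, 3↦6, 4↦3, 5↦9, 6↦2, 7↦4, 8↦4, 9↦2, 10↦9]  zeros at y ∈ ∅
  x = 5: [0↦5, 1↦9, 2↦0, 3↦0, 4↦9, 5↦5, 6↦10, 7↦2, 8↦3, 9↦2, 10↦10]  zeros at y ∈ {2, 3}
  x = 6: [0↦3, 1↦8, 2↦0, 3↦1, 4↦0, 5↦8, 6↦3, 7↦7, 8↦9, 9↦9, 10↦7]  zeros at y ∈ {2, 4}
  x = 7: [0↦8, 1↦3, 2↦7, 3↦9, 4↦9, 5↦7, 6↦3, 7↦8, 8↦0, 9↦1, 10↦0]  zeros at y ∈ {8, 10}
  x = 8: [0↦9, 1↦5, 2↦10, 3↦2, 4↦3, 5↦2, 6↦10, 7↦5, 8↦9, 9↦0, 10↦0]  zeros at y ∈ {9, 10}
  x = 9: [0↦6, 1↦3, 2↦9, 3↦2, 4↦4, 5↦4, 6↦2, 7↦9, 8↦3, 9↦6, 10↦7]  zeros at y ∈ ∅
  x = 10: [0↦10, 1↦8, 2↦4, 3↦9, 4↦1, 5↦2, 6↦1, 7↦9, 8↦4, 9↦8, 10↦10]  zeros at y ∈ ∅
Collecting zeros: affine points = {(1, 3), (1, 9), (5, 2), (5, 3), (6, 2), (6, 4), (7, 8), (7, 10), (8, 9), (8, 10)}.
Total count |C(F_11)_aff| = 10.


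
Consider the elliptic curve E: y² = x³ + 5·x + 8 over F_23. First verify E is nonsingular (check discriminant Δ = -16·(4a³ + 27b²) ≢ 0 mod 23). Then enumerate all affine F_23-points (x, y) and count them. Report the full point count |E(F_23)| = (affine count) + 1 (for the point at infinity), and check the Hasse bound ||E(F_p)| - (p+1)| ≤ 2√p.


Affine points = {(0, 10), (0, 13), (2, 7), (2, 16), (3, 2), (3, 21), (4, 0), (6, 1), (6, 22), (7, 8), (7, 15), (8, 10), (8, 13), (9, 0), (10, 0), (12, 5), (12, 18), (13, 4), (13, 19), (14, 4), (14, 19), (15, 10), (15, 13), (19, 4), (19, 19), (20, 9), (20, 14), (21, 6), (21, 17), (22, 5), (22, 18)}; affine count = 31; |E(F_23)| = 32.

Discriminant check: Δ ∝ 4a³ + 27b² = 4·5³ + 27·8² = 4·125 + 27·64 ≡ 20 (mod 23). Nonzero ⇒ E is nonsingular.
For each x ∈ F_23, compute rhs = x³ + 5·x + 8 mod 23, then count y ∈ F_23 with y² ≡ rhs.
  x = 0: rhs = 8, matching y values: 10, 13 (2 points).
  x = 1: rhs = 14, matching y values: none (0 points).
  x = 2: rhs = 3, matching y values: 7, 16 (2 points).
  x = 3: rhs = 4, matching y values: 2, 21 (2 points).
  x = 4: rhs = 0, matching y values: 0 (1 points).
  x = 5: rhs = 20, matching y values: none (0 points).
  x = 6: rhs = 1, matching y values: 1, 22 (2 points).
  x = 7: rhs = 18, matching y values: 8, 15 (2 points).
  x = 8: rhs = 8, matching y values: 10, 13 (2 points).
  x = 9: rhs = 0, matching y values: 0 (1 points).
  x = 10: rhs = 0, matching y values: 0 (1 points).
  x = 11: rhs = 14, matching y values: none (0 points).
  x = 12: rhs = 2, matching y values: 5, 18 (2 points).
  x = 13: rhs = 16, matching y values: 4, 19 (2 points).
  x = 14: rhs = 16, matching y values: 4, 19 (2 points).
  x = 15: rhs = 8, matching y values: 10, 13 (2 points).
  x = 16: rhs = 21, matching y values: none (0 points).
  x = 17: rhs = 15, matching y values: none (0 points).
  x = 18: rhs = 19, matching y values: none (0 points).
  x = 19: rhs = 16, matching y values: 4, 19 (2 points).
  x = 20: rhs = 12, matching y values: 9, 14 (2 points).
  x = 21: rhs = 13, matching y values: 6, 17 (2 points).
  x = 22: rhs = 2, matching y values: 5, 18 (2 points).
Total affine count: 31.
Full point count |E(F_23)| = 31 + 1 = 32.
Hasse bound: |32 − (23+1)| = |8| = 8 ≤ 2√23 ≈ 9.5917 ✓.


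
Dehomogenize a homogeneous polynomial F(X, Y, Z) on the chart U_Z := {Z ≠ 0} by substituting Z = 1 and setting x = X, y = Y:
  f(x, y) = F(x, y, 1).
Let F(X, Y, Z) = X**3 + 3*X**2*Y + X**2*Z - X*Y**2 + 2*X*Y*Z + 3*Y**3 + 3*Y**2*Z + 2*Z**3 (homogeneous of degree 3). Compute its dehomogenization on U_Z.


f(x, y) = x**3 + 3*x**2*y + x**2 - x*y**2 + 2*x*y + 3*y**3 + 3*y**2 + 2

On U_Z we set Z = 1. Each monomial c·X^i·Y^j·Z^k in F becomes c·x^i·y^j·1^k = c·x^i·y^j.
Substituting Z = 1: F(X, Y, 1) = x**3 + 3*x**2*y + x**2 - x*y**2 + 2*x*y + 3*y**3 + 3*y**2 + 2.
Note: deg(f) ≤ deg(F) = 3; strict inequality happens when F is divisible by Z (lost terms).


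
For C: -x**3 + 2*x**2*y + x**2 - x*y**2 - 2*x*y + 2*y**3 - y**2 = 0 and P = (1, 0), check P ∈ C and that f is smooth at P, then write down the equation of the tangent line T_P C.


Tangent line at P: 1 - x = 0.

Step 1: f(1, 0) = 0, so P lies on C.
Step 2: partial derivatives
  f_x(x, y) = -3*x**2 + 4*x*y + 2*x - y**2 - 2*y, f_y(x, y) = 2*x**2 - 2*x*y - 2*x + 6*y**2 - 2*y.
  f_x(P) = -1, f_y(P) = 0 (gradient nonzero, so P is smooth).
Step 3: tangent line at P: -1·(x − 1) + 0·(y − 0) = 0.
Expanding: 1 - x = 0.


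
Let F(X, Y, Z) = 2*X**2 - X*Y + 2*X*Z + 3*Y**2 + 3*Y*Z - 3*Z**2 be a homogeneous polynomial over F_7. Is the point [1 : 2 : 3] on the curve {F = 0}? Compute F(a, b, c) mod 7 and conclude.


F(1,2,3) ≡ 2 (mod 7); P is NOT on the curve.

Evaluate F(1, 2, 3) term-by-term (mod 7).
  2*X**2 ↦ 2·1·1·1 = 2
  -X*Y ↦ -1·1·2·1 = -2
  2*X*Z ↦ 2·1·1·3 = 6
  3*Y**2 ↦ 3·1·4·1 = 12
  3*Y*Z ↦ 3·1·2·3 = 18
  -3*Z**2 ↦ -3·1·1·9 = -27
Sum: F(1, 2, 3) = (2) + (-2) + (6) + (12) + (18) + (-27) = 9.
Reducing mod 7: 9 ≡ 2 (mod 7).
Since F(a, b, c) ≡ 2 ≠ 0 (mod 7), P does NOT lie on the curve.


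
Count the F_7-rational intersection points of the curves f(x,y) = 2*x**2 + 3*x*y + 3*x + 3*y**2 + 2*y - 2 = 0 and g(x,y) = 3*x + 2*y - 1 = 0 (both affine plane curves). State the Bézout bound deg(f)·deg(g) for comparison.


Common zeros: {(5, 0), (6, 2)}; count = 2; Bézout bound = 2.

deg(f) = 2, deg(g) = 1, so Bézout bound = 2.
Scan x ∈ F_7. For each x, list the y ∈ F_7 with f(x, y) ≡ 0 and those with g(x, y) ≡ 0 (mod 7); the common zeros in that column are the intersection.
  x = 0: f ≡ 0 at y ∈ {2}; g ≡ 0 at y ∈ {4}; common: ∅.
  x = 1: f ≡ 0 at y ∈ ∅; g ≡ 0 at y ∈ {6}; common: ∅.
  x = 2: f ≡ 0 at y ∈ {3, 6}; g ≡ 0 at y ∈ {1}; common: ∅.
  x = 3: f ≡ 0 at y ∈ ∅; g ≡ 0 at y ∈ {3}; common: ∅.
  x = 4: f ≡ 0 at y ∈ {0}; g ≡ 0 at y ∈ {5}; common: ∅.
  x = 5: f ≡ 0 at y ∈ {0, 6}; g ≡ 0 at y ∈ {0}; common: {0}.
  x = 6: f ≡ 0 at y ∈ {2, 3}; g ≡ 0 at y ∈ {2}; common: {2}.
Collecting: common zeros = {(5, 0), (6, 2)}, so the count is 2.
Comparison with the Bézout bound: 2 ≤ 2 = deg(f)·deg(g), as expected for curves with no common component (the bound is attained).


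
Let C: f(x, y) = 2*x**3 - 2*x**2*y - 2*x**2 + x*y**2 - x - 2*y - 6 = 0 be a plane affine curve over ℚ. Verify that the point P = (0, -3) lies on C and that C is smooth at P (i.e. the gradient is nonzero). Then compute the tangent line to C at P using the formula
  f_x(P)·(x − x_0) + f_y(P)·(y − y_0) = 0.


Tangent line at P: 8*x - 2*y - 6 = 0.

Step 1: f(0, -3) = 0, so P lies on C.
Step 2: partial derivatives
  f_x(x, y) = 6*x**2 - 4*x*y - 4*x + y**2 - 1, f_y(x, y) = -2*x**2 + 2*x*y - 2.
  f_x(P) = 8, f_y(P) = -2 (gradient nonzero, so P is smooth).
Step 3: tangent line at P: 8·(x − 0) + -2·(y − -3) = 0.
Expanding: 8*x - 2*y - 6 = 0.


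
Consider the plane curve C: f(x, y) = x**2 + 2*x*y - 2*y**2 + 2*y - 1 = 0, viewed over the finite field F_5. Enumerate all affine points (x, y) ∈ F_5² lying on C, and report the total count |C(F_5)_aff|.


Affine F_5-points: {(0, 2), (0, 4), (1, 0), (1, 2), (2, 4), (4, 0)}; count = 6.

For each of the 25 pairs (x, y) ∈ F_5², evaluate f(x, y) mod 5. Record the zeros.
  x = 0: [0↦4, 1↦4, 2↦0, 3↦2, 4↦0]  zeros at y ∈ {2, 4}
  x = 1: [0↦0, 1↦2, 2↦0, 3↦4, 4↦4]  zeros at y ∈ {0, 2}
  x = 2: [0↦3, 1↦2, 2↦2, 3↦3, 4↦0]  zeros at y ∈ {4}
  x = 3: [0↦3, 1↦4, 2↦1, 3↦4, 4↦3]  zeros at y ∈ ∅
  x = 4: [0↦0, 1↦3, 2↦2, 3↦2, 4↦3]  zeros at y ∈ {0}
Collecting zeros: affine points = {(0, 2), (0, 4), (1, 0), (1, 2), (2, 4), (4, 0)}.
Total count |C(F_5)_aff| = 6.


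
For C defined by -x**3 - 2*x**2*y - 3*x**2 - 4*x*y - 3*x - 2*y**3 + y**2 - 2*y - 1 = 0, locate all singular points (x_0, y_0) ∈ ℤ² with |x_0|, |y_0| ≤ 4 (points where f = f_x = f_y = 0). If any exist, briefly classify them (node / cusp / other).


Singular points: {(-1, 0)}; classification: cusp.

Compute partial derivatives:
  f_x = -3*x**2 - 4*x*y - 6*x - 4*y - 3.
  f_y = -2*x**2 - 4*x - 6*y**2 + 2*y - 2.
Scan x_0 ∈ {−4, ..., 4}. For each x_0, f_y(x_0, y) is a polynomial in y; find its integer roots y ∈ {−4, ..., 4}, then test f_x and f at those candidates.
  x = -4: f_y(-4, y) = -6*y**2 + 2*y - 18; no integer root y with |y| ≤ 4.
  x = -3: f_y(-3, y) = -6*y**2 + 2*y - 8; no integer root y with |y| ≤ 4.
  x = -2: f_y(-2, y) = -6*y**2 + 2*y - 2; no integer root y with |y| ≤ 4.
  x = -1: f_y(-1, y) = -6*y**2 + 2*y; vanishes at y ∈ {0}. (-1, 0): f_x = 0, f = 0 — SINGULAR.
  x = 0: f_y(0, y) = -6*y**2 + 2*y - 2; no integer root y with |y| ≤ 4.
  x = 1: f_y(1, y) = -6*y**2 + 2*y - 8; no integer root y with |y| ≤ 4.
  x = 2: f_y(2, y) = -6*y**2 + 2*y - 18; no integer root y with |y| ≤ 4.
  x = 3: f_y(3, y) = -6*y**2 + 2*y - 32; no integer root y with |y| ≤ 4.
  x = 4: f_y(4, y) = -6*y**2 + 2*y - 50; no integer root y with |y| ≤ 4.
Only singular point on the grid: (-1, 0).
Classify: substitute x = -1 + u, y = 0 + v and expand: f = -u**3 - 2*u**2*v - 2*v**3 + v**2.
No constant or linear terms (consistent with a singular point). Quadratic part: v**2. Cubic part: -u**3 - 2*u**2*v - 2*v**3.
The quadratic part v**2 is a perfect square, so there is a single (double) tangent line v = 0, i.e. y = 0. Restricting the cubic part to that line (v = 0) leaves -u**3 ≠ 0, so f is not divisible by v and the branch is v² ≈ u**3 to lowest order — this is a cusp.
Classification: cusp.


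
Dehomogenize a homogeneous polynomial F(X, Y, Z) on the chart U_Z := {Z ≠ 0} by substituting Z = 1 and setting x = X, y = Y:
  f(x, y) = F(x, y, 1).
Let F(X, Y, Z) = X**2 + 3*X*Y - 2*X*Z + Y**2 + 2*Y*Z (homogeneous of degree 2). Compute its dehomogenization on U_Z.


f(x, y) = x**2 + 3*x*y - 2*x + y**2 + 2*y

On U_Z we set Z = 1. Each monomial c·X^i·Y^j·Z^k in F becomes c·x^i·y^j·1^k = c·x^i·y^j.
Substituting Z = 1: F(X, Y, 1) = x**2 + 3*x*y - 2*x + y**2 + 2*y.
Note: deg(f) ≤ deg(F) = 2; strict inequality happens when F is divisible by Z (lost terms).


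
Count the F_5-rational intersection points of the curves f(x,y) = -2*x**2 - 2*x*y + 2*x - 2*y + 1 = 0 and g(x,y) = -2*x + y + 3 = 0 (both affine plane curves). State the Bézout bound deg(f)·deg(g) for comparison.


Common zeros: {(1, 4), (3, 3)}; count = 2; Bézout bound = 2.

deg(f) = 2, deg(g) = 1, so Bézout bound = 2.
Scan x ∈ F_5. For each x, list the y ∈ F_5 with f(x, y) ≡ 0 and those with g(x, y) ≡ 0 (mod 5); the common zeros in that column are the intersection.
  x = 0: f ≡ 0 at y ∈ {3}; g ≡ 0 at y ∈ {2}; common: ∅.
  x = 1: f ≡ 0 at y ∈ {4}; g ≡ 0 at y ∈ {4}; common: {4}.
  x = 2: f ≡ 0 at y ∈ {2}; g ≡ 0 at y ∈ {1}; common: ∅.
  x = 3: f ≡ 0 at y ∈ {3}; g ≡ 0 at y ∈ {3}; common: {3}.
  x = 4: f ≡ 0 at y ∈ ∅; g ≡ 0 at y ∈ {0}; common: ∅.
Collecting: common zeros = {(1, 4), (3, 3)}, so the count is 2.
Comparison with the Bézout bound: 2 ≤ 2 = deg(f)·deg(g), as expected for curves with no common component (the bound is attained).


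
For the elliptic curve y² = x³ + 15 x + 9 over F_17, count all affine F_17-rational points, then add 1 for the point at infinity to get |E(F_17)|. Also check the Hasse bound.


Affine points = {(0, 3), (0, 14), (1, 5), (1, 12), (2, 8), (2, 9), (3, 8), (3, 9), (6, 3), (6, 14), (7, 7), (7, 10), (11, 3), (11, 14), (12, 8), (12, 9), (13, 2), (13, 15)}; affine count = 18; |E(F_17)| = 19.

Discriminant check: Δ ∝ 4a³ + 27b² = 4·15³ + 27·9² = 4·3375 + 27·81 ≡ 13 (mod 17). Nonzero ⇒ E is nonsingular.
For each x ∈ F_17, compute rhs = x³ + 15·x + 9 mod 17, then count y ∈ F_17 with y² ≡ rhs.
  x = 0: rhs = 9, matching y values: 3, 14 (2 points).
  x = 1: rhs = 8, matching y values: 5, 12 (2 points).
  x = 2: rhs = 13, matching y values: 8, 9 (2 points).
  x = 3: rhs = 13, matching y values: 8, 9 (2 points).
  x = 4: rhs = 14, matching y values: none (0 points).
  x = 5: rhs = 5, matching y values: none (0 points).
  x = 6: rhs = 9, matching y values: 3, 14 (2 points).
  x = 7: rhs = 15, matching y values: 7, 10 (2 points).
  x = 8: rhs = 12, matching y values: none (0 points).
  x = 9: rhs = 6, matching y values: none (0 points).
  x = 10: rhs = 3, matching y values: none (0 points).
  x = 11: rhs = 9, matching y values: 3, 14 (2 points).
  x = 12: rhs = 13, matching y values: 8, 9 (2 points).
  x = 13: rhs = 4, matching y values: 2, 15 (2 points).
  x = 14: rhs = 5, matching y values: none (0 points).
  x = 15: rhs = 5, matching y values: none (0 points).
  x = 16: rhs = 10, matching y values: none (0 points).
Total affine count: 18.
Full point count |E(F_17)| = 18 + 1 = 19.
Hasse bound: |19 − (17+1)| = |1| = 1 ≤ 2√17 ≈ 8.2462 ✓.


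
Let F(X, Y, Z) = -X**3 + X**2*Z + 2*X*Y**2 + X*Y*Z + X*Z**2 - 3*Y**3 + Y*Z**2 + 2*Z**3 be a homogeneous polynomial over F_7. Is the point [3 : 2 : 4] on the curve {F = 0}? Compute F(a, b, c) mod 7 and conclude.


F(3,2,4) ≡ 3 (mod 7); P is NOT on the curve.

Evaluate F(3, 2, 4) term-by-term (mod 7).
  -X**3 ↦ -1·27·1·1 = -27
  X**2*Z ↦ 1·9·1·4 = 36
  2*X*Y**2 ↦ 2·3·4·1 = 24
  X*Y*Z ↦ 1·3·2·4 = 24
  X*Z**2 ↦ 1·3·1·16 = 48
  -3*Y**3 ↦ -3·1·8·1 = -24
  Y*Z**2 ↦ 1·1·2·16 = 32
  2*Z**3 ↦ 2·1·1·64 = 128
Sum: F(3, 2, 4) = (-27) + (36) + (24) + (24) + (48) + (-24) + (32) + (128) = 241.
Reducing mod 7: 241 ≡ 3 (mod 7).
Since F(a, b, c) ≡ 3 ≠ 0 (mod 7), P does NOT lie on the curve.


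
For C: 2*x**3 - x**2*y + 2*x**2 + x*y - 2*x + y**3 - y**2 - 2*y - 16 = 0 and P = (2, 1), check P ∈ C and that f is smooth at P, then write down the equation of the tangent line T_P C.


Tangent line at P: 27*x - 3*y - 51 = 0.

Step 1: f(2, 1) = 0, so P lies on C.
Step 2: partial derivatives
  f_x(x, y) = 6*x**2 - 2*x*y + 4*x + y - 2, f_y(x, y) = -x**2 + x + 3*y**2 - 2*y - 2.
  f_x(P) = 27, f_y(P) = -3 (gradient nonzero, so P is smooth).
Step 3: tangent line at P: 27·(x − 2) + -3·(y − 1) = 0.
Expanding: 27*x - 3*y - 51 = 0.
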